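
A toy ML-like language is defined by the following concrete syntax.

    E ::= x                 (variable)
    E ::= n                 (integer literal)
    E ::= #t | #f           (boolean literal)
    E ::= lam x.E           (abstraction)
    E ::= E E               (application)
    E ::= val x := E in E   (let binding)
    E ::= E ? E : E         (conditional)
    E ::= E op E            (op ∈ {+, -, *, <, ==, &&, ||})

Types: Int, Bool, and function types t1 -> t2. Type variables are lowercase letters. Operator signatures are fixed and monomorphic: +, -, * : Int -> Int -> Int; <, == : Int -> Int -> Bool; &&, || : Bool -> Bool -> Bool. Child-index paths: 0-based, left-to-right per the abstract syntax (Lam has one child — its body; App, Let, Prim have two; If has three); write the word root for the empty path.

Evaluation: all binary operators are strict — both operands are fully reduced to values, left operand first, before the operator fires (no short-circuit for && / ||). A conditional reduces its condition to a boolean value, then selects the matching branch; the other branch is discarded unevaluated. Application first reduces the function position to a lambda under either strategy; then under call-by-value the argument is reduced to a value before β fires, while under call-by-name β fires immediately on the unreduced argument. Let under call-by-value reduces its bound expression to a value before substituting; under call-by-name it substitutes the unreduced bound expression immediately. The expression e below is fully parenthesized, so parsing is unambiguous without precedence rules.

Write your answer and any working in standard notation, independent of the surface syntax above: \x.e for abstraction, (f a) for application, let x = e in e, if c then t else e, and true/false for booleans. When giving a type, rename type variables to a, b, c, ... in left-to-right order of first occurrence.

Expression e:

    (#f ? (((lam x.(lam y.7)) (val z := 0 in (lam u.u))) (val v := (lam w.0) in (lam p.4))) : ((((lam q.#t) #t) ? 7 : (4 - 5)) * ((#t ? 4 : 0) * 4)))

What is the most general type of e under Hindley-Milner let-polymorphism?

Answer: Int

Derivation:
  unify Bool ~ Bool
\y._ : b -> Int
\x._ : a -> b -> Int
let z : Int
u : c
\u._ : c -> c
  unify a -> b -> Int ~ (c -> c) -> d
  unify a ~ c -> c
  unify b -> Int ~ d
_ _ : b -> Int
\w._ : e -> Int
let v : forall. e -> Int
\p._ : f -> Int
  unify b -> Int ~ (f -> Int) -> g
  unify b ~ f -> Int
  unify Int ~ g
_ _ : Int
\q._ : h -> Bool
  unify h -> Bool ~ Bool -> i
  unify h ~ Bool
  unify Bool ~ i
_ _ : Bool
  unify Bool ~ Bool
  unify Int ~ Int
  unify Int ~ Int
  unify Int ~ Int
  unify Int ~ Int
  unify Bool ~ Bool
  unify Int ~ Int
  unify Int ~ Int
  unify Int ~ Int
  unify Int ~ Int
  unify Int ~ Int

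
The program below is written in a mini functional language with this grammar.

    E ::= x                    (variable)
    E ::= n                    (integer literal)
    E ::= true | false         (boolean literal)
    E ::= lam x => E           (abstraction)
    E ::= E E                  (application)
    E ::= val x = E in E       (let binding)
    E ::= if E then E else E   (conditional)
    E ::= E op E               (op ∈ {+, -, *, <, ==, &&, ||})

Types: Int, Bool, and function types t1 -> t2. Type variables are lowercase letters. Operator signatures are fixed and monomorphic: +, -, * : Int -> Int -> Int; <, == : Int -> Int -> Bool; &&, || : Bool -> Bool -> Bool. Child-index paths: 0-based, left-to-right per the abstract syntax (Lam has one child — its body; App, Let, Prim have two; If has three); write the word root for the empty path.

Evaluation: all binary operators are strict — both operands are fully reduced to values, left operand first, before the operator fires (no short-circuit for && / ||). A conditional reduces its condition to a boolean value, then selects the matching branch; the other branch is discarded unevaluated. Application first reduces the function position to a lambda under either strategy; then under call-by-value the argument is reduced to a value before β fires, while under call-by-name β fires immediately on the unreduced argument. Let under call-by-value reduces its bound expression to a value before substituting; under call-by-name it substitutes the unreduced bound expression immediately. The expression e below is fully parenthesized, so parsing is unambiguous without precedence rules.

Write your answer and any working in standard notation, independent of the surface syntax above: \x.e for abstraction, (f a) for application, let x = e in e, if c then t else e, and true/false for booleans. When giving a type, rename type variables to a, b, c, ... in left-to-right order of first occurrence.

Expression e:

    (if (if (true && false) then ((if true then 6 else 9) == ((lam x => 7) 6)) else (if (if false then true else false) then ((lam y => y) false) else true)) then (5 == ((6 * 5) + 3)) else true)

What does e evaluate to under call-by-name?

Trace:
step 0: (if (if (true && false) then ((if true then 6 else 9) == ((\x.7) 6)) else (if (if false then true else false) then ((\y.y) false) else true)) then (5 == ((6 * 5) + 3)) else true)
step 1: [delta@0.0] (if (if false then ((if true then 6 else 9) == ((\x.7) 6)) else (if (if false then true else false) then ((\y.y) false) else true)) then (5 == ((6 * 5) + 3)) else true)
step 2: [if@0] (if (if (if false then true else false) then ((\y.y) false) else true) then (5 == ((6 * 5) + 3)) else true)
step 3: [if@0.0] (if (if false then ((\y.y) false) else true) then (5 == ((6 * 5) + 3)) else true)
step 4: [if@0] (if true then (5 == ((6 * 5) + 3)) else true)
step 5: [if@root] (5 == ((6 * 5) + 3))
step 6: [delta@1.0] (5 == (30 + 3))
step 7: [delta@1] (5 == 33)
step 8: [delta@root] false

Answer: false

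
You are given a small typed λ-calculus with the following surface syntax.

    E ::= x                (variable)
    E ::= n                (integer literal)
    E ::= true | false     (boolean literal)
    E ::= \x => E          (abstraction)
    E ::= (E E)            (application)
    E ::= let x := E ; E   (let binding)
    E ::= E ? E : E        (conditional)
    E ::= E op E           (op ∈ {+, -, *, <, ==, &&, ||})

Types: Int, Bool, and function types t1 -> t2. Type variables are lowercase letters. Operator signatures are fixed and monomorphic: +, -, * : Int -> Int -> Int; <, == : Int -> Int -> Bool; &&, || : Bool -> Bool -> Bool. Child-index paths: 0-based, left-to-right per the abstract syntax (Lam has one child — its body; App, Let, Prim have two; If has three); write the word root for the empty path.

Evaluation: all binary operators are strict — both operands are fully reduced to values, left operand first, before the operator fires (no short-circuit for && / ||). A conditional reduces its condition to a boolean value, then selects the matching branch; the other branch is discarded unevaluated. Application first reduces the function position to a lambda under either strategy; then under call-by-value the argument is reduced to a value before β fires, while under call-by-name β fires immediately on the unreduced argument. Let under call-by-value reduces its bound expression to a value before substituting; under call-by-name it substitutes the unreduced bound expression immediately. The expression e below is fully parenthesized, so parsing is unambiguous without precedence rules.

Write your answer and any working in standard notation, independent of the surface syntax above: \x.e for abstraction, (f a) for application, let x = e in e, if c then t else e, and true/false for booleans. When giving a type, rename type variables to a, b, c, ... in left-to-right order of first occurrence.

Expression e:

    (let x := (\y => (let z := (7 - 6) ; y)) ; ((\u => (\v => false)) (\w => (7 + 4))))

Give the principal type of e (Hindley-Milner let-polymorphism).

Working:
  unify Int ~ Int
  unify Int ~ Int
let z : Int
y : a
\y._ : a -> a
let x : forall. a -> a
\v._ : c -> Bool
\u._ : b -> c -> Bool
  unify Int ~ Int
  unify Int ~ Int
\w._ : d -> Int
  unify b -> c -> Bool ~ (d -> Int) -> e
  unify b ~ d -> Int
  unify c -> Bool ~ e
_ _ : c -> Bool

Answer: a -> Bool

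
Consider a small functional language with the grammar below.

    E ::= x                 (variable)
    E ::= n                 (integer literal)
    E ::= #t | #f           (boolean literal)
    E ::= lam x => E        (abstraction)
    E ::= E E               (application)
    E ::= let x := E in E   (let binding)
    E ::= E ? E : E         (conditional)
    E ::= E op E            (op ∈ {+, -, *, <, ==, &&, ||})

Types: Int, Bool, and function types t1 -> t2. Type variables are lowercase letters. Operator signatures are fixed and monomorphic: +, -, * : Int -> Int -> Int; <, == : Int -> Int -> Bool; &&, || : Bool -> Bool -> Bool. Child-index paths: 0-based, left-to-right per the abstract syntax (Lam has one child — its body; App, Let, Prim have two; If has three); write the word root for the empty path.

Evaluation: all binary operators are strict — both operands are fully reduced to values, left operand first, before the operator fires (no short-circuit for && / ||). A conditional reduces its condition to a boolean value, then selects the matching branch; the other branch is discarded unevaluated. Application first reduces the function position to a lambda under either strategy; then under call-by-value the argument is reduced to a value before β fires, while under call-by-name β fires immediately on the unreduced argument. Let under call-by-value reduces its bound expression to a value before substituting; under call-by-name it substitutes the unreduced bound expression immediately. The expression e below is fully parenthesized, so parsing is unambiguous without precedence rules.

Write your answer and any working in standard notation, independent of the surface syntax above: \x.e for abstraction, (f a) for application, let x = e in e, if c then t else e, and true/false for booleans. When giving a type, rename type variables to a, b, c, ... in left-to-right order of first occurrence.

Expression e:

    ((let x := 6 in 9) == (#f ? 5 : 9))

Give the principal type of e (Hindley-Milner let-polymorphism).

Trace:
let x : Int
  unify Int ~ Int
  unify Bool ~ Bool
  unify Int ~ Int
  unify Int ~ Int

Answer: Bool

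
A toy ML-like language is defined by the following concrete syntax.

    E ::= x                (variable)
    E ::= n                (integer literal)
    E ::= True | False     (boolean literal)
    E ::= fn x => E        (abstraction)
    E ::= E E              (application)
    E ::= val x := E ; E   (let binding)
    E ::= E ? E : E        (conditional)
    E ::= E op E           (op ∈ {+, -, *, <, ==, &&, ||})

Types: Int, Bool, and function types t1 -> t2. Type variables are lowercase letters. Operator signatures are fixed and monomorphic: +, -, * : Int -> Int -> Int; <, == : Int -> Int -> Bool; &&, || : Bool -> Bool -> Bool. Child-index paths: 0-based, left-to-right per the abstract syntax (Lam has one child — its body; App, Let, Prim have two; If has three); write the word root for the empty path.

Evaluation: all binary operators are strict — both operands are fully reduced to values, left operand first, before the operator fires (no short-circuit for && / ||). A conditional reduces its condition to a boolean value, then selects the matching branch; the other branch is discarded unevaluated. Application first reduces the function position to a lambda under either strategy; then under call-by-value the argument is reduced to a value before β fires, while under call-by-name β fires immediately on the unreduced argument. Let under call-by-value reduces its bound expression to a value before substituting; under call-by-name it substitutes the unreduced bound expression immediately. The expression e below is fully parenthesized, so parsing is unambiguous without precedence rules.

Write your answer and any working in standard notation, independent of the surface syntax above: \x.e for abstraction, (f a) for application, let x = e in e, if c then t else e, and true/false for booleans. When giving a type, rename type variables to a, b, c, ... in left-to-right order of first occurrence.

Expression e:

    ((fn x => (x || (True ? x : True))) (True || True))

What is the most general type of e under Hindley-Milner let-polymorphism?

Answer: Bool

Trace:
x : a
  unify a ~ Bool
  unify Bool ~ Bool
x : Bool
  unify Bool ~ Bool
  unify Bool ~ Bool
\x._ : Bool -> Bool
  unify Bool ~ Bool
  unify Bool ~ Bool
  unify Bool -> Bool ~ Bool -> b
  unify Bool ~ Bool
  unify Bool ~ b
_ _ : Bool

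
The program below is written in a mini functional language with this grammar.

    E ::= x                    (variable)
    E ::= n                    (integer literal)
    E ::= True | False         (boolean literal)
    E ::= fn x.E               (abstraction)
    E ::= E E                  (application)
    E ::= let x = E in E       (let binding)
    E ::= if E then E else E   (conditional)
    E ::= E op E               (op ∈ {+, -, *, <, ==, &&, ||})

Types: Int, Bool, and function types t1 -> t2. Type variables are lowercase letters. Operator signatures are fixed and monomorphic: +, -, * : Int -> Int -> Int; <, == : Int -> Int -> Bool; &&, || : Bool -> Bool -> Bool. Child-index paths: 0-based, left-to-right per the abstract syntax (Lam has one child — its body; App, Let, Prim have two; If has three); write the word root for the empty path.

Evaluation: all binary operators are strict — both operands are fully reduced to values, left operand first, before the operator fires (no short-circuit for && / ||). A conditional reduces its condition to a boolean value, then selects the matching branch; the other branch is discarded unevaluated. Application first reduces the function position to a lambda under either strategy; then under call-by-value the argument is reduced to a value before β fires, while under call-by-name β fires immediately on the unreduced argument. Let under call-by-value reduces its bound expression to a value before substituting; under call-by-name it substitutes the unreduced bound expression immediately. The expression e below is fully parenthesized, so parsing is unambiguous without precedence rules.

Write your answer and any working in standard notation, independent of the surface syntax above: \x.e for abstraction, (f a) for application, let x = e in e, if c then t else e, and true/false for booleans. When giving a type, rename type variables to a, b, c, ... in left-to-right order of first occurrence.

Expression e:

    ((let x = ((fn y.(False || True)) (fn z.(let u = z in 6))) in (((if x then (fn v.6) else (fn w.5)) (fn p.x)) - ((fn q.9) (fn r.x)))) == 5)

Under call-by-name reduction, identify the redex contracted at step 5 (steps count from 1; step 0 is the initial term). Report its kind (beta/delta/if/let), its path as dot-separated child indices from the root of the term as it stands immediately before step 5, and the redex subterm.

Trace:
step 0: ((let x = ((\y.(false || true)) (\z.(let u = z in 6))) in (((if x then (\v.6) else (\w.5)) (\p.x)) - ((\q.9) (\r.x)))) == 5)
step 1: [let@0] ((((if ((\y.(false || true)) (\z.(let u = z in 6))) then (\v.6) else (\w.5)) (\p.((\y.(false || true)) (\z.(let u = z in 6))))) - ((\q.9) (\r.((\y.(false || true)) (\z.(let u = z in 6)))))) == 5)
step 2: [beta@0.0.0.0] ((((if (false || true) then (\v.6) else (\w.5)) (\p.((\y.(false || true)) (\z.(let u = z in 6))))) - ((\q.9) (\r.((\y.(false || true)) (\z.(let u = z in 6)))))) == 5)
step 3: [delta@0.0.0.0] ((((if true then (\v.6) else (\w.5)) (\p.((\y.(false || true)) (\z.(let u = z in 6))))) - ((\q.9) (\r.((\y.(false || true)) (\z.(let u = z in 6)))))) == 5)
step 4: [if@0.0.0] ((((\v.6) (\p.((\y.(false || true)) (\z.(let u = z in 6))))) - ((\q.9) (\r.((\y.(false || true)) (\z.(let u = z in 6)))))) == 5)
step 5: [beta@0.0] ((6 - ((\q.9) (\r.((\y.(false || true)) (\z.(let u = z in 6)))))) == 5)

Answer: beta at 0.0 : ((\v.6) (\p.((\y.(false || true)) (\z.(let u = z in 6)))))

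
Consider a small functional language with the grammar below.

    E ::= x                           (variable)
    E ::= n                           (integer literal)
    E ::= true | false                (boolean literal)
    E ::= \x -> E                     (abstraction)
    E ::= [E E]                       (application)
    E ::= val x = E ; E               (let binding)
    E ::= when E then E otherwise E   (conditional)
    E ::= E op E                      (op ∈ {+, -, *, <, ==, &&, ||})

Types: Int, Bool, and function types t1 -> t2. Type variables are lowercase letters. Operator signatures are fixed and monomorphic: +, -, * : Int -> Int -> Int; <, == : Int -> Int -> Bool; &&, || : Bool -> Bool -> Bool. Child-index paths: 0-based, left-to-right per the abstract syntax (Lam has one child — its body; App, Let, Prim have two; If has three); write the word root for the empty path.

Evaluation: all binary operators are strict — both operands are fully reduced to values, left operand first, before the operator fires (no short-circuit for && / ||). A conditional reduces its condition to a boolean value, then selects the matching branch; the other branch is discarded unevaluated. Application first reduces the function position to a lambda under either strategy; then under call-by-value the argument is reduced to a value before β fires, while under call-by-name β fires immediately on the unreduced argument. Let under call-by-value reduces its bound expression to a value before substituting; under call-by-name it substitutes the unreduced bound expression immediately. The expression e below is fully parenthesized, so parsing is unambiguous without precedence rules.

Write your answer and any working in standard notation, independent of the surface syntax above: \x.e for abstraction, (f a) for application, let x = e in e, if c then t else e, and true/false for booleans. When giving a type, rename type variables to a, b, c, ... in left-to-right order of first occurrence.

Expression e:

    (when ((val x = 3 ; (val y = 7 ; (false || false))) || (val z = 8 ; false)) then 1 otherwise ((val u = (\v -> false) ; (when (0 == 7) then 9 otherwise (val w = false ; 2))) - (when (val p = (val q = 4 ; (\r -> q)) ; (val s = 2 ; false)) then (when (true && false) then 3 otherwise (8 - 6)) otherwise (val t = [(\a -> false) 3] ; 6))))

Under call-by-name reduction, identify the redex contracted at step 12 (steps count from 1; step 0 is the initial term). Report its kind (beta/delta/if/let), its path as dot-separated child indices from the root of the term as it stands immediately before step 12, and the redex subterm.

Answer: let at 1.0 : (let s = 2 in false)

Derivation:
step 0: (if ((let x = 3 in (let y = 7 in (false || false))) || (let z = 8 in false)) then 1 else ((let u = (\v.false) in (if (0 == 7) then 9 else (let w = false in 2))) - (if (let p = (let q = 4 in (\r.q)) in (let s = 2 in false)) then (if (true && false) then 3 else (8 - 6)) else (let t = ((\a.false) 3) in 6))))
step 1: [let@0.0] (if ((let y = 7 in (false || false)) || (let z = 8 in false)) then 1 else ((let u = (\v.false) in (if (0 == 7) then 9 else (let w = false in 2))) - (if (let p = (let q = 4 in (\r.q)) in (let s = 2 in false)) then (if (true && false) then 3 else (8 - 6)) else (let t = ((\a.false) 3) in 6))))
step 2: [let@0.0] (if ((false || false) || (let z = 8 in false)) then 1 else ((let u = (\v.false) in (if (0 == 7) then 9 else (let w = false in 2))) - (if (let p = (let q = 4 in (\r.q)) in (let s = 2 in false)) then (if (true && false) then 3 else (8 - 6)) else (let t = ((\a.false) 3) in 6))))
step 3: [delta@0.0] (if (false || (let z = 8 in false)) then 1 else ((let u = (\v.false) in (if (0 == 7) then 9 else (let w = false in 2))) - (if (let p = (let q = 4 in (\r.q)) in (let s = 2 in false)) then (if (true && false) then 3 else (8 - 6)) else (let t = ((\a.false) 3) in 6))))
step 4: [let@0.1] (if (false || false) then 1 else ((let u = (\v.false) in (if (0 == 7) then 9 else (let w = false in 2))) - (if (let p = (let q = 4 in (\r.q)) in (let s = 2 in false)) then (if (true && false) then 3 else (8 - 6)) else (let t = ((\a.false) 3) in 6))))
step 5: [delta@0] (if false then 1 else ((let u = (\v.false) in (if (0 == 7) then 9 else (let w = false in 2))) - (if (let p = (let q = 4 in (\r.q)) in (let s = 2 in false)) then (if (true && false) then 3 else (8 - 6)) else (let t = ((\a.false) 3) in 6))))
step 6: [if@root] ((let u = (\v.false) in (if (0 == 7) then 9 else (let w = false in 2))) - (if (let p = (let q = 4 in (\r.q)) in (let s = 2 in false)) then (if (true && false) then 3 else (8 - 6)) else (let t = ((\a.false) 3) in 6)))
step 7: [let@0] ((if (0 == 7) then 9 else (let w = false in 2)) - (if (let p = (let q = 4 in (\r.q)) in (let s = 2 in false)) then (if (true && false) then 3 else (8 - 6)) else (let t = ((\a.false) 3) in 6)))
step 8: [delta@0.0] ((if false then 9 else (let w = false in 2)) - (if (let p = (let q = 4 in (\r.q)) in (let s = 2 in false)) then (if (true && false) then 3 else (8 - 6)) else (let t = ((\a.false) 3) in 6)))
step 9: [if@0] ((let w = false in 2) - (if (let p = (let q = 4 in (\r.q)) in (let s = 2 in false)) then (if (true && false) then 3 else (8 - 6)) else (let t = ((\a.false) 3) in 6)))
step 10: [let@0] (2 - (if (let p = (let q = 4 in (\r.q)) in (let s = 2 in false)) then (if (true && false) then 3 else (8 - 6)) else (let t = ((\a.false) 3) in 6)))
step 11: [let@1.0] (2 - (if (let s = 2 in false) then (if (true && false) then 3 else (8 - 6)) else (let t = ((\a.false) 3) in 6)))
step 12: [let@1.0] (2 - (if false then (if (true && false) then 3 else (8 - 6)) else (let t = ((\a.false) 3) in 6)))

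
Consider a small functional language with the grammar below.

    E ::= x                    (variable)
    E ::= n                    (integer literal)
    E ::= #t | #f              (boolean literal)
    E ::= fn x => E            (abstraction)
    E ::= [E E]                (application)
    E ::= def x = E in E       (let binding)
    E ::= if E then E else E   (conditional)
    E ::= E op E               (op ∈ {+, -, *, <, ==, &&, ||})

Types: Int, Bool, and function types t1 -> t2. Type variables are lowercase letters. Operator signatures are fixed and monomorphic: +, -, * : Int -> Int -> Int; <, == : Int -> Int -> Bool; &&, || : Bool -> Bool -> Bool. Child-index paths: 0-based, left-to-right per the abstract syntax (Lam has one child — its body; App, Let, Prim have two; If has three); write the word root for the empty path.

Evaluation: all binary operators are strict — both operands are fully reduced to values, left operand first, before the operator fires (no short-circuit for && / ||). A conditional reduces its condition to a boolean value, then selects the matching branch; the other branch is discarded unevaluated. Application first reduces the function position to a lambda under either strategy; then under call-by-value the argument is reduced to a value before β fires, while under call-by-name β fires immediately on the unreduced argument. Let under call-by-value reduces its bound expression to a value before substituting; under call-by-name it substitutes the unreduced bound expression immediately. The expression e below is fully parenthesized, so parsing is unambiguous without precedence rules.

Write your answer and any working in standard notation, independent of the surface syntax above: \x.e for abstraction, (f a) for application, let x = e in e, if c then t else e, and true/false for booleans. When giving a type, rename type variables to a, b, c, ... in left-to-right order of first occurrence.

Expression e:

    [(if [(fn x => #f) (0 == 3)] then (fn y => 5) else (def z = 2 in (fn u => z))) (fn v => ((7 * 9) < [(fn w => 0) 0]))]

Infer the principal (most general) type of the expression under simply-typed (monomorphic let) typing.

Trace:
\x._ : a -> Bool
  unify Int ~ Int
  unify Int ~ Int
  unify a -> Bool ~ Bool -> b
  unify a ~ Bool
  unify Bool ~ b
_ _ : Bool
  unify Bool ~ Bool
\y._ : c -> Int
let z : Int
z : Int
\u._ : d -> Int
  unify c -> Int ~ d -> Int
  unify c ~ d
  unify Int ~ Int
  unify Int ~ Int
  unify Int ~ Int
  unify Int ~ Int
\w._ : f -> Int
  unify f -> Int ~ Int -> g
  unify f ~ Int
  unify Int ~ g
_ _ : Int
  unify Int ~ Int
\v._ : e -> Bool
  unify d -> Int ~ (e -> Bool) -> h
  unify d ~ e -> Bool
  unify Int ~ h
_ _ : Int

Answer: Int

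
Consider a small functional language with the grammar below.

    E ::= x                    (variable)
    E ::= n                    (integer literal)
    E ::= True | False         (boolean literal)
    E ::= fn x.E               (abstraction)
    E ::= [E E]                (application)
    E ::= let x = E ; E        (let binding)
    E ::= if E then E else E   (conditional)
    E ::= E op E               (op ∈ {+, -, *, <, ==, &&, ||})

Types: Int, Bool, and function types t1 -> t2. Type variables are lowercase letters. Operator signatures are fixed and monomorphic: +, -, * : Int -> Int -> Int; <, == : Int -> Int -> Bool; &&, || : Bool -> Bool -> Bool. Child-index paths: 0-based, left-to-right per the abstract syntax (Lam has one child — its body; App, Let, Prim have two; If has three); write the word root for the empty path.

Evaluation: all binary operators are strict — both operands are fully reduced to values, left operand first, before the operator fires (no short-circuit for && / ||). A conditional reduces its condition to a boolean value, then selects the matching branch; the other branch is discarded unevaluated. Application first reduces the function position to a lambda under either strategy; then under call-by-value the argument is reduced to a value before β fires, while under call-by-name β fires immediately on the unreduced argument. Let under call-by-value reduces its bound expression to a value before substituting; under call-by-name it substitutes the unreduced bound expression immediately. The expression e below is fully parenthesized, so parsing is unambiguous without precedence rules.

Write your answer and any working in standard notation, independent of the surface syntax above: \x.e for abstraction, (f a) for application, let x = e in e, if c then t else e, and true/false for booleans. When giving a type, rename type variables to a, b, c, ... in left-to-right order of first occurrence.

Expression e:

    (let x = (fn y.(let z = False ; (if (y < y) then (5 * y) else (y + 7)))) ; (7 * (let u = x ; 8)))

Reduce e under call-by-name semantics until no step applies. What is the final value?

Answer: 56

Working:
step 0: (let x = (\y.(let z = false in (if (y < y) then (5 * y) else (y + 7)))) in (7 * (let u = x in 8)))
step 1: [let@root] (7 * (let u = (\y.(let z = false in (if (y < y) then (5 * y) else (y + 7)))) in 8))
step 2: [let@1] (7 * 8)
step 3: [delta@root] 56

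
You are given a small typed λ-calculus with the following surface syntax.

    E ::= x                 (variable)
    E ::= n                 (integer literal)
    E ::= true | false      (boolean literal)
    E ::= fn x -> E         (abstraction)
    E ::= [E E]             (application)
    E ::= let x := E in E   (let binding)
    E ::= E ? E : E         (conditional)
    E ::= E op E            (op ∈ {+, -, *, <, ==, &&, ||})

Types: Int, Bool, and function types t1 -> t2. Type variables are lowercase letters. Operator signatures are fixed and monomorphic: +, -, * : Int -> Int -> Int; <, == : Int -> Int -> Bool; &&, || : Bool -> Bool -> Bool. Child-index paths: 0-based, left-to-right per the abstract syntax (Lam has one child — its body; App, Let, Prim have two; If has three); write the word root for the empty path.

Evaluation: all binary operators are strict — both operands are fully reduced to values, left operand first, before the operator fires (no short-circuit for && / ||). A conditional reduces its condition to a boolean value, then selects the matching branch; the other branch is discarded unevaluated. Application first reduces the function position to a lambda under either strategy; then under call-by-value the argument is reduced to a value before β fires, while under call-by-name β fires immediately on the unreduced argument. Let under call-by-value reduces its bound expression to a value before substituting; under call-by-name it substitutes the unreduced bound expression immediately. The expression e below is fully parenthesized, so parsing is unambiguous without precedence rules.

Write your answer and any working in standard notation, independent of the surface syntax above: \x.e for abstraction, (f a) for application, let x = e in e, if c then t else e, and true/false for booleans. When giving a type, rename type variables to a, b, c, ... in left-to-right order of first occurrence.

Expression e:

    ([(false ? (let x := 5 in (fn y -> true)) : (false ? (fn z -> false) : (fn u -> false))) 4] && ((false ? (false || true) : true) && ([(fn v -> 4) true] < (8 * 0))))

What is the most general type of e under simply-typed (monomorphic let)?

Answer: Bool

Working:
  unify Bool ~ Bool
let x : Int
\y._ : a -> Bool
  unify Bool ~ Bool
\z._ : b -> Bool
\u._ : c -> Bool
  unify b -> Bool ~ c -> Bool
  unify b ~ c
  unify Bool ~ Bool
  unify a -> Bool ~ c -> Bool
  unify a ~ c
  unify Bool ~ Bool
  unify c -> Bool ~ Int -> d
  unify c ~ Int
  unify Bool ~ d
_ _ : Bool
  unify Bool ~ Bool
  unify Bool ~ Bool
  unify Bool ~ Bool
  unify Bool ~ Bool
  unify Bool ~ Bool
  unify Bool ~ Bool
\v._ : e -> Int
  unify e -> Int ~ Bool -> f
  unify e ~ Bool
  unify Int ~ f
_ _ : Int
  unify Int ~ Int
  unify Int ~ Int
  unify Int ~ Int
  unify Int ~ Int
  unify Bool ~ Bool
  unify Bool ~ Bool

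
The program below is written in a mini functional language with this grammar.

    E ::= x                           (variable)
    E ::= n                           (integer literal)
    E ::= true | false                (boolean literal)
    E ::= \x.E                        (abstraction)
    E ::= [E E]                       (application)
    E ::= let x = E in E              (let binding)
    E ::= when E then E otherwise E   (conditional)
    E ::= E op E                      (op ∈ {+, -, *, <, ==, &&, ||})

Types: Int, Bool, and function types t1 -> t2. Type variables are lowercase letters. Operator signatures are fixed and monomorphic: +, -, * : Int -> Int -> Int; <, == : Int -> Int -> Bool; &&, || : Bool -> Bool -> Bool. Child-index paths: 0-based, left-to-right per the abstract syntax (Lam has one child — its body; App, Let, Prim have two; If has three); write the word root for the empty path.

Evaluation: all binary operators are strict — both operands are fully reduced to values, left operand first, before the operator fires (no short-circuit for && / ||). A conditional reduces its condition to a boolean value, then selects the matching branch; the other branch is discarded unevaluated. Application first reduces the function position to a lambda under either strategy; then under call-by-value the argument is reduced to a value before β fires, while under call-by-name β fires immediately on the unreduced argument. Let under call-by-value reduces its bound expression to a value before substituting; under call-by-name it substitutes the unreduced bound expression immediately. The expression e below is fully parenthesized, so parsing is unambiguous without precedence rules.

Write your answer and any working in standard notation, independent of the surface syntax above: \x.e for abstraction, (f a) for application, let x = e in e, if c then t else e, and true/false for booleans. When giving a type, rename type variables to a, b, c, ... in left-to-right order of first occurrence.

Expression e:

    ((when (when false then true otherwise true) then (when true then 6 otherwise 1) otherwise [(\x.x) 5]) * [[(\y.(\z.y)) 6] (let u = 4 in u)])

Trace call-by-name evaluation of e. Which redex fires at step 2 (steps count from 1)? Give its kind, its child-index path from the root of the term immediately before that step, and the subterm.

Working:
step 0: ((if (if false then true else true) then (if true then 6 else 1) else ((\x.x) 5)) * (((\y.(\z.y)) 6) (let u = 4 in u)))
step 1: [if@0.0] ((if true then (if true then 6 else 1) else ((\x.x) 5)) * (((\y.(\z.y)) 6) (let u = 4 in u)))
step 2: [if@0] ((if true then 6 else 1) * (((\y.(\z.y)) 6) (let u = 4 in u)))

Answer: if at 0 : (if true then (if true then 6 else 1) else ((\x.x) 5))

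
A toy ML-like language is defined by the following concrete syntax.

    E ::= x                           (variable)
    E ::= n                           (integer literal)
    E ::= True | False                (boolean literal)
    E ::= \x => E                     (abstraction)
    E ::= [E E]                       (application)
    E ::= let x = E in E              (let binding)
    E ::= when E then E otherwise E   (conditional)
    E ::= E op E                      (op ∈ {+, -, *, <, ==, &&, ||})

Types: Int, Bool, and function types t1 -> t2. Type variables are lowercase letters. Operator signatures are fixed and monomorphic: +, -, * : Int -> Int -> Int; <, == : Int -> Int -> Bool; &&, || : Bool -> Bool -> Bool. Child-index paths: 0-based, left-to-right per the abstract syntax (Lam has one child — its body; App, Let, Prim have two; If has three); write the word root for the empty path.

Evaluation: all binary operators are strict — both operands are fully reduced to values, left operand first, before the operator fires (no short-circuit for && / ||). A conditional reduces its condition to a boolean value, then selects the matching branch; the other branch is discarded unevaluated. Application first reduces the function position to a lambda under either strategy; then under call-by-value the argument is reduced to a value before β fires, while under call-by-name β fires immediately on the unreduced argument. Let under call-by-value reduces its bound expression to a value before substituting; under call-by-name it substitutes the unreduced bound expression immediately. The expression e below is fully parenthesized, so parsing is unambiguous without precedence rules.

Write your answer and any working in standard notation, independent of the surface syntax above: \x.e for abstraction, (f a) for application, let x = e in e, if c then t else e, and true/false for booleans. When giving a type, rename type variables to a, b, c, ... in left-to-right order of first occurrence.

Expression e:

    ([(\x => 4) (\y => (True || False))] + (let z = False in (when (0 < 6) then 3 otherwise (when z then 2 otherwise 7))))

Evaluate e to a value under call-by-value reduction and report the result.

Derivation:
step 0: (((\x.4) (\y.(true || false))) + (let z = false in (if (0 < 6) then 3 else (if z then 2 else 7))))
step 1: [beta@0] (4 + (let z = false in (if (0 < 6) then 3 else (if z then 2 else 7))))
step 2: [let@1] (4 + (if (0 < 6) then 3 else (if false then 2 else 7)))
step 3: [delta@1.0] (4 + (if true then 3 else (if false then 2 else 7)))
step 4: [if@1] (4 + 3)
step 5: [delta@root] 7

Answer: 7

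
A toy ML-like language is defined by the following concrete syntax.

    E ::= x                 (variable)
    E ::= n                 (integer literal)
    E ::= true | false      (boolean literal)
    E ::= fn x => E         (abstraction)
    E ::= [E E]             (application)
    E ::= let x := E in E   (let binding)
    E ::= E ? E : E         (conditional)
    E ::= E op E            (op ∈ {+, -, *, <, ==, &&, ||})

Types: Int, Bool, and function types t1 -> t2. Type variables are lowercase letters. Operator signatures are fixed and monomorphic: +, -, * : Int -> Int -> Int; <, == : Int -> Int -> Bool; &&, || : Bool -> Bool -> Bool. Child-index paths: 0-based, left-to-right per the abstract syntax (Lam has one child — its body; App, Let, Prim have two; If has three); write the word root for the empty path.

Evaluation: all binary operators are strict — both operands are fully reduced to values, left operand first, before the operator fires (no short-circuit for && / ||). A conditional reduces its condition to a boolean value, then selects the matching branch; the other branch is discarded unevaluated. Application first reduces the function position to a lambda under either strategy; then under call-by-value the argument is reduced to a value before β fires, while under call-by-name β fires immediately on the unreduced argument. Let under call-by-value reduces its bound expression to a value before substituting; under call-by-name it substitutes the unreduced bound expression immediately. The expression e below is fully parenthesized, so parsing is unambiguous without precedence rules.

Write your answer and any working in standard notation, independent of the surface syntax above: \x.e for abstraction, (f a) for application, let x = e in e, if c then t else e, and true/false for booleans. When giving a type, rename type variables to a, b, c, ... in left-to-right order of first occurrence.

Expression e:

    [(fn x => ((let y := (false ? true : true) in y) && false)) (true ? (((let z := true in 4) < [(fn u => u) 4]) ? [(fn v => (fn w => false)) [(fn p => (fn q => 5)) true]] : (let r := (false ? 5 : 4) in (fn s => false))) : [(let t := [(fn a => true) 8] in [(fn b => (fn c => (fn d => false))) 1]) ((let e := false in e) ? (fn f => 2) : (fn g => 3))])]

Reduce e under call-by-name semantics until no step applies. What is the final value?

Answer: false

Derivation:
step 0: ((\x.((let y = (if false then true else true) in y) && false)) (if true then (if ((let z = true in 4) < ((\u.u) 4)) then ((\v.(\w.false)) ((\p.(\q.5)) true)) else (let r = (if false then 5 else 4) in (\s.false))) else ((let t = ((\a.true) 8) in ((\b.(\c.(\d.false))) 1)) (if (let e = false in e) then (\f.2) else (\g.3)))))
step 1: [beta@root] ((let y = (if false then true else true) in y) && false)
step 2: [let@0] ((if false then true else true) && false)
step 3: [if@0] (true && false)
step 4: [delta@root] false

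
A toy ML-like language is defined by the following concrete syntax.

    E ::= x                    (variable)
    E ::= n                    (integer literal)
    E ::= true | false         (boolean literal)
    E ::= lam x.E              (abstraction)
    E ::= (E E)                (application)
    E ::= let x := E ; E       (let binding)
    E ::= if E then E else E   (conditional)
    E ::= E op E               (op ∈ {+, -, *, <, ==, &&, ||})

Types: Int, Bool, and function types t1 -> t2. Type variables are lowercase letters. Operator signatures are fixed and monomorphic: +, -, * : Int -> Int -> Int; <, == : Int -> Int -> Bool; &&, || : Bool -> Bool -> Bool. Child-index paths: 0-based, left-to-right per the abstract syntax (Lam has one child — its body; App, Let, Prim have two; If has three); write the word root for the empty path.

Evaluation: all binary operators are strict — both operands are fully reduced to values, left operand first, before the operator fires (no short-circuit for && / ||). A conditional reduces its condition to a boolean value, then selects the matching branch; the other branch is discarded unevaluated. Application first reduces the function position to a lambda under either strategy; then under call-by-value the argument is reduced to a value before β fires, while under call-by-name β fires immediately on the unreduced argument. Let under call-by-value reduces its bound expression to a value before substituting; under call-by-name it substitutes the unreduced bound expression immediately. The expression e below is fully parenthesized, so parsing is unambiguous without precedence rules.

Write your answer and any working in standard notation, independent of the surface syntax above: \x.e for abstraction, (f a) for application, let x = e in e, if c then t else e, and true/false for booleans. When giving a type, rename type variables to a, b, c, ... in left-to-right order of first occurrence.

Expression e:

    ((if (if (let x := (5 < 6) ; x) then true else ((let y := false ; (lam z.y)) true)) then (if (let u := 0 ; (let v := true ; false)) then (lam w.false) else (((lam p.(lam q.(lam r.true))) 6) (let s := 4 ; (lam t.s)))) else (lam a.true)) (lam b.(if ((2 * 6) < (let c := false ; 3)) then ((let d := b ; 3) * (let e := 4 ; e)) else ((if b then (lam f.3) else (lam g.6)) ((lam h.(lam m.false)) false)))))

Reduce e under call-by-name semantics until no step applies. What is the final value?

Answer: true

Working:
step 0: ((if (if (let x = (5 < 6) in x) then true else ((let y = false in (\z.y)) true)) then (if (let u = 0 in (let v = true in false)) then (\w.false) else (((\p.(\q.(\r.true))) 6) (let s = 4 in (\t.s)))) else (\a.true)) (\b.(if ((2 * 6) < (let c = false in 3)) then ((let d = b in 3) * (let e = 4 in e)) else ((if b then (\f.3) else (\g.6)) ((\h.(\m.false)) false)))))
step 1: [let@0.0.0] ((if (if (5 < 6) then true else ((let y = false in (\z.y)) true)) then (if (let u = 0 in (let v = true in false)) then (\w.false) else (((\p.(\q.(\r.true))) 6) (let s = 4 in (\t.s)))) else (\a.true)) (\b.(if ((2 * 6) < (let c = false in 3)) then ((let d = b in 3) * (let e = 4 in e)) else ((if b then (\f.3) else (\g.6)) ((\h.(\m.false)) false)))))
step 2: [delta@0.0.0] ((if (if true then true else ((let y = false in (\z.y)) true)) then (if (let u = 0 in (let v = true in false)) then (\w.false) else (((\p.(\q.(\r.true))) 6) (let s = 4 in (\t.s)))) else (\a.true)) (\b.(if ((2 * 6) < (let c = false in 3)) then ((let d = b in 3) * (let e = 4 in e)) else ((if b then (\f.3) else (\g.6)) ((\h.(\m.false)) false)))))
step 3: [if@0.0] ((if true then (if (let u = 0 in (let v = true in false)) then (\w.false) else (((\p.(\q.(\r.true))) 6) (let s = 4 in (\t.s)))) else (\a.true)) (\b.(if ((2 * 6) < (let c = false in 3)) then ((let d = b in 3) * (let e = 4 in e)) else ((if b then (\f.3) else (\g.6)) ((\h.(\m.false)) false)))))
step 4: [if@0] ((if (let u = 0 in (let v = true in false)) then (\w.false) else (((\p.(\q.(\r.true))) 6) (let s = 4 in (\t.s)))) (\b.(if ((2 * 6) < (let c = false in 3)) then ((let d = b in 3) * (let e = 4 in e)) else ((if b then (\f.3) else (\g.6)) ((\h.(\m.false)) false)))))
step 5: [let@0.0] ((if (let v = true in false) then (\w.false) else (((\p.(\q.(\r.true))) 6) (let s = 4 in (\t.s)))) (\b.(if ((2 * 6) < (let c = false in 3)) then ((let d = b in 3) * (let e = 4 in e)) else ((if b then (\f.3) else (\g.6)) ((\h.(\m.false)) false)))))
step 6: [let@0.0] ((if false then (\w.false) else (((\p.(\q.(\r.true))) 6) (let s = 4 in (\t.s)))) (\b.(if ((2 * 6) < (let c = false in 3)) then ((let d = b in 3) * (let e = 4 in e)) else ((if b then (\f.3) else (\g.6)) ((\h.(\m.false)) false)))))
step 7: [if@0] ((((\p.(\q.(\r.true))) 6) (let s = 4 in (\t.s))) (\b.(if ((2 * 6) < (let c = false in 3)) then ((let d = b in 3) * (let e = 4 in e)) else ((if b then (\f.3) else (\g.6)) ((\h.(\m.false)) false)))))
step 8: [beta@0.0] (((\q.(\r.true)) (let s = 4 in (\t.s))) (\b.(if ((2 * 6) < (let c = false in 3)) then ((let d = b in 3) * (let e = 4 in e)) else ((if b then (\f.3) else (\g.6)) ((\h.(\m.false)) false)))))
step 9: [beta@0] ((\r.true) (\b.(if ((2 * 6) < (let c = false in 3)) then ((let d = b in 3) * (let e = 4 in e)) else ((if b then (\f.3) else (\g.6)) ((\h.(\m.false)) false)))))
step 10: [beta@root] true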